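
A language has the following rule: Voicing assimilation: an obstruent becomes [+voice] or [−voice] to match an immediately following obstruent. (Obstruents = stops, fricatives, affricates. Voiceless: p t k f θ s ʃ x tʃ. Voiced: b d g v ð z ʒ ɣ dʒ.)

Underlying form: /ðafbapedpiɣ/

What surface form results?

/f/ before /b/ (voiced) → [v]
/d/ before /p/ (voiceless) → [t]

[ðavbapetpiɣ]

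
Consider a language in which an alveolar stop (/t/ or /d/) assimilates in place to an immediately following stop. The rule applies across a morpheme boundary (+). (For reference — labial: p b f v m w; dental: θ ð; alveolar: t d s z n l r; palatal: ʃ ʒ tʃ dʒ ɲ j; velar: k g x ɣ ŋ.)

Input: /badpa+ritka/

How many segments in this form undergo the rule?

/d/ before /p/ (labial) → [b]
/t/ before /k/ (velar) → [k]
2 segments change.

2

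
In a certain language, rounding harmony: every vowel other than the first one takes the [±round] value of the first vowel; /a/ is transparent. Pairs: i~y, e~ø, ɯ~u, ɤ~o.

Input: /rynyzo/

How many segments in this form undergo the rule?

0

No segment meets the rule's conditions.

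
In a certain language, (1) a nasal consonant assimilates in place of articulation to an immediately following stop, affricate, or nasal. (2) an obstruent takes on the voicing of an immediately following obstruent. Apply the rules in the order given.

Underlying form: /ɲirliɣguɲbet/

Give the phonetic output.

Rule 1: /ɲ/ before /b/ (labial) → [m]
After rule 1: ɲirliɣgumbet
Rule 2: no segment meets the rule's conditions; no change.

[ɲirliɣgumbet]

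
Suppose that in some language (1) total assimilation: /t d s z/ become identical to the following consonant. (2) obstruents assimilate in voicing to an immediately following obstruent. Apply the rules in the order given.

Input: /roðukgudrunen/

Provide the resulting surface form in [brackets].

[roðuggurrunen]

Rule 1: /d/ before /r/ → [r] (total assimilation)
After rule 1: roðukgurrunen
Rule 2: /k/ before /g/ (voiced) → [g]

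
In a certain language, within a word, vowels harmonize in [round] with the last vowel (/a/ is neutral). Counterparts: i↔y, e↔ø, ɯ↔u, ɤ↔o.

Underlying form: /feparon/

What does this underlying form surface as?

/e/ harmonizes with /o/ ([+round]) → [ø]

[føparon]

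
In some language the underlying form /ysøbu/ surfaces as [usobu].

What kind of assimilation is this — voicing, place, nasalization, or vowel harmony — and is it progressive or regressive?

vowel harmony, regressive

/y/→[u] /ø/→[o].
Vowels agree with the last vowel, so the harmony is regressive.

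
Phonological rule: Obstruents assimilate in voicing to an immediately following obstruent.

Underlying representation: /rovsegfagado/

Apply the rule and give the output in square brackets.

[rofsekfagado]

/v/ before /s/ (voiceless) → [f]
/g/ before /f/ (voiceless) → [k]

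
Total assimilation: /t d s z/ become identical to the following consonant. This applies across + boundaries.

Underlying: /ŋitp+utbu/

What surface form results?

[ŋipp+ubbu]

/t/ before /p/ → [p] (total assimilation)
/t/ before /b/ → [b] (total assimilation)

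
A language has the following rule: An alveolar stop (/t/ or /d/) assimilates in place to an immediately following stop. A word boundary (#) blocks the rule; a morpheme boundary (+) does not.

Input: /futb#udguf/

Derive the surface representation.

[fupb#ugguf]

/t/ before /b/ (labial) → [p]
/d/ before /g/ (velar) → [g]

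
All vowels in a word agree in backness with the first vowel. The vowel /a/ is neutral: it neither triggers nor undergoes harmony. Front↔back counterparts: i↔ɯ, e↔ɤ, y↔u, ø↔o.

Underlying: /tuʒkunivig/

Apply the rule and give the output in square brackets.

[tuʒkunɯvɯg]

/i/ harmonizes with /u/ ([+back]) → [ɯ]
/i/ harmonizes with /u/ ([+back]) → [ɯ]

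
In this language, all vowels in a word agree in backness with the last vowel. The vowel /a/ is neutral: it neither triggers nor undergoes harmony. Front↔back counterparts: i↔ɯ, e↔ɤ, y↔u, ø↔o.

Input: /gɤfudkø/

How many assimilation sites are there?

2

/ɤ/ harmonizes with /ø/ ([-back]) → [e]
/u/ harmonizes with /ø/ ([-back]) → [y]
2 segments change.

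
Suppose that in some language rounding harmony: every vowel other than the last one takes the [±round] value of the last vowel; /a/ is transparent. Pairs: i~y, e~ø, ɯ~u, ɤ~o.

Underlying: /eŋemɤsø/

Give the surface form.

[øŋømosø]

/e/ harmonizes with /ø/ ([+round]) → [ø]
/e/ harmonizes with /ø/ ([+round]) → [ø]
/ɤ/ harmonizes with /ø/ ([+round]) → [o]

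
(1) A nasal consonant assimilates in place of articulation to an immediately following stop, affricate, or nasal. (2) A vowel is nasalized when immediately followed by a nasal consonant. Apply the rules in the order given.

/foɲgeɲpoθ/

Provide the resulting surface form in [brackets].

[fõŋgẽmpoθ]

Rule 1: /ɲ/ before /g/ (velar) → [ŋ]
Rule 1: /ɲ/ before /p/ (labial) → [m]
After rule 1: foŋgempoθ
Rule 2: /o/ before nasal /ŋ/ → [õ]
Rule 2: /e/ before nasal /m/ → [ẽ]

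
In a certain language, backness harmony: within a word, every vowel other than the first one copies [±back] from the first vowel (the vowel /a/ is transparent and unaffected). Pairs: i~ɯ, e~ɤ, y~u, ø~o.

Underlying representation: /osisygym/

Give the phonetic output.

[osɯsugum]

/i/ harmonizes with /o/ ([+back]) → [ɯ]
/y/ harmonizes with /o/ ([+back]) → [u]
/y/ harmonizes with /o/ ([+back]) → [u]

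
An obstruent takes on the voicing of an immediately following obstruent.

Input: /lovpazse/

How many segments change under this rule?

2

/v/ before /p/ (voiceless) → [f]
/z/ before /s/ (voiceless) → [s]
2 segments change.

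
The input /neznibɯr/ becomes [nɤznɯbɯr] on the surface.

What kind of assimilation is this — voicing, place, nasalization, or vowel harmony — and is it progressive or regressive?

vowel harmony, regressive

/e/→[ɤ] /i/→[ɯ].
Vowels agree with the last vowel, so the harmony is regressive.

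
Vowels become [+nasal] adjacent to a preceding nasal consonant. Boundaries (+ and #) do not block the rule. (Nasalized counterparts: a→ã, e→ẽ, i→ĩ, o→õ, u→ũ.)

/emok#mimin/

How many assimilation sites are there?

3

/o/ after nasal /m/ → [õ]
/i/ after nasal /m/ → [ĩ]
/i/ after nasal /m/ → [ĩ]
3 segments change.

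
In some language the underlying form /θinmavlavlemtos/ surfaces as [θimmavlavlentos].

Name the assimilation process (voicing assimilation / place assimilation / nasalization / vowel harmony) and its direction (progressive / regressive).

place assimilation, regressive

/n/→[m] /m/→[n].
Each target copies a feature from the following segment, so the direction is regressive.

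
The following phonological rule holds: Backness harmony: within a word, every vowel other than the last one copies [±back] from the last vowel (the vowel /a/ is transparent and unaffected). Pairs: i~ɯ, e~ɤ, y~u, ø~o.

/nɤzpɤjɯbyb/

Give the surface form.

[nezpejibyb]

/ɤ/ harmonizes with /y/ ([-back]) → [e]
/ɤ/ harmonizes with /y/ ([-back]) → [e]
/ɯ/ harmonizes with /y/ ([-back]) → [i]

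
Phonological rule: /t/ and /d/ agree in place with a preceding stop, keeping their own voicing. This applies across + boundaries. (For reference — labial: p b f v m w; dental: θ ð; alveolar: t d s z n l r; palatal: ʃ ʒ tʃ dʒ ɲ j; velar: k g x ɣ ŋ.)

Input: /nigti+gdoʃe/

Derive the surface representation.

/t/ after /g/ (velar) → [k]
/d/ after /g/ (velar) → [g]

[nigki+ggoʃe]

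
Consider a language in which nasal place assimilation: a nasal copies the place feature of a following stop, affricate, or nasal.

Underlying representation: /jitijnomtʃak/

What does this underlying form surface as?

/m/ before /tʃ/ (palatal) → [ɲ]

[jitijnoɲtʃak]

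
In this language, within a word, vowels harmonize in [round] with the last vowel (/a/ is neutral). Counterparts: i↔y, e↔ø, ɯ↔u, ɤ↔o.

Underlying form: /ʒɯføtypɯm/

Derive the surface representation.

/ø/ harmonizes with /ɯ/ ([-round]) → [e]
/y/ harmonizes with /ɯ/ ([-round]) → [i]

[ʒɯfetipɯm]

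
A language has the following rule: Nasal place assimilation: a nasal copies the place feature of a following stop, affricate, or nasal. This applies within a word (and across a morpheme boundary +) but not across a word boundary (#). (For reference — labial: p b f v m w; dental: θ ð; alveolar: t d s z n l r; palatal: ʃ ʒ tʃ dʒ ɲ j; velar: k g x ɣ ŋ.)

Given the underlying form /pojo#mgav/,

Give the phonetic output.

[pojo#ŋgav]

/m/ before /g/ (velar) → [ŋ]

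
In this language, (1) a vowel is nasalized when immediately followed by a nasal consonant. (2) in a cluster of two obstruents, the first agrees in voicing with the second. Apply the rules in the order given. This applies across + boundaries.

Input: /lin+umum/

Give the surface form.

Rule 1: /i/ before nasal /n/ → [ĩ]
Rule 1: /u/ before nasal /m/ → [ũ]
Rule 1: /u/ before nasal /m/ → [ũ]
After rule 1: lĩn+ũmũm
Rule 2: no segment meets the rule's conditions; no change.

[lĩn+ũmũm]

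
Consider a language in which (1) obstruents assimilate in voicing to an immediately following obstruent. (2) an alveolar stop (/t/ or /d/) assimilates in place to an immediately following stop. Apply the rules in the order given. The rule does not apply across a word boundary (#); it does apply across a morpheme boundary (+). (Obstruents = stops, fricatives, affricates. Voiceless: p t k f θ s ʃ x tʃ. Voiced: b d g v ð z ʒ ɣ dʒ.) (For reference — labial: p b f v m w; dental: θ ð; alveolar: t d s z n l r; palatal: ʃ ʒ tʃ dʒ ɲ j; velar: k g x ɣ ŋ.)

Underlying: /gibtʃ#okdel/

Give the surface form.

Rule 1: /b/ before /tʃ/ (voiceless) → [p]
Rule 1: /k/ before /d/ (voiced) → [g]
After rule 1: giptʃ#ogdel
Rule 2: no segment meets the rule's conditions; no change.

[giptʃ#ogdel]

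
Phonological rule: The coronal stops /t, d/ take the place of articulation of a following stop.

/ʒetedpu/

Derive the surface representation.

/d/ before /p/ (labial) → [b]

[ʒetebpu]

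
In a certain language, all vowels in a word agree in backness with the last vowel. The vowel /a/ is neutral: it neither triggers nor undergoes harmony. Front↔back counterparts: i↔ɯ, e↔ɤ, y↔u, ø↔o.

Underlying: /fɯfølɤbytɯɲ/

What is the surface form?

[fɯfolɤbutɯɲ]

/ø/ harmonizes with /ɯ/ ([+back]) → [o]
/y/ harmonizes with /ɯ/ ([+back]) → [u]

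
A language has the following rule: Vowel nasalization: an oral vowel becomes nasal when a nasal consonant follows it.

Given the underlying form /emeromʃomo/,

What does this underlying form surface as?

[ẽmerõmʃõmo]

/e/ before nasal /m/ → [ẽ]
/o/ before nasal /m/ → [õ]
/o/ before nasal /m/ → [õ]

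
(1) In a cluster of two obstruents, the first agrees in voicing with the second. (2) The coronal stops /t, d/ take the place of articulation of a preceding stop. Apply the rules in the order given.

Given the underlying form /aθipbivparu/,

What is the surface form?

[aθibbifparu]

Rule 1: /p/ before /b/ (voiced) → [b]
Rule 1: /v/ before /p/ (voiceless) → [f]
After rule 1: aθibbifparu
Rule 2: no segment meets the rule's conditions; no change.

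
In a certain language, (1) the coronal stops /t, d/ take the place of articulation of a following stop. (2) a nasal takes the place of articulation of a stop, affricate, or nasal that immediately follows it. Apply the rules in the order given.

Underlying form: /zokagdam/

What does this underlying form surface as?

[zokagdam]

Rule 1: no segment meets the rule's conditions; no change.
After rule 1: zokagdam
Rule 2: no segment meets the rule's conditions; no change.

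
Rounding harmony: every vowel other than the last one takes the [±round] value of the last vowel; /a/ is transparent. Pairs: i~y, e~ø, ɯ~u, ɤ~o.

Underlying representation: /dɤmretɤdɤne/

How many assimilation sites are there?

No segment meets the rule's conditions.

0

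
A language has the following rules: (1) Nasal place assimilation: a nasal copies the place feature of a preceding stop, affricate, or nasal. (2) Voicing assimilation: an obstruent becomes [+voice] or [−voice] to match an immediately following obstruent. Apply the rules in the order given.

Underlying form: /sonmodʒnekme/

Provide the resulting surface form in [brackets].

[sonnodʒɲekŋe]

Rule 1: /m/ after /n/ (alveolar) → [n]
Rule 1: /n/ after /dʒ/ (palatal) → [ɲ]
Rule 1: /m/ after /k/ (velar) → [ŋ]
After rule 1: sonnodʒɲekŋe
Rule 2: no segment meets the rule's conditions; no change.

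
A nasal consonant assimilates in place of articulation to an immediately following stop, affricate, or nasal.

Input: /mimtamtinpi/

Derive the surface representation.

/m/ before /t/ (alveolar) → [n]
/m/ before /t/ (alveolar) → [n]
/n/ before /p/ (labial) → [m]

[mintantimpi]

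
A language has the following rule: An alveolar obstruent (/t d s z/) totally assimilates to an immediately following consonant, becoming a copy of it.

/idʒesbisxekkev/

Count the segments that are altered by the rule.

/s/ before /b/ → [b] (total assimilation)
/s/ before /x/ → [x] (total assimilation)
2 segments change.

2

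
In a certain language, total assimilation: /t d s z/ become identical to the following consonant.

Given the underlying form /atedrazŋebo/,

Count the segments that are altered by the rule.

/d/ before /r/ → [r] (total assimilation)
/z/ before /ŋ/ → [ŋ] (total assimilation)
2 segments change.

2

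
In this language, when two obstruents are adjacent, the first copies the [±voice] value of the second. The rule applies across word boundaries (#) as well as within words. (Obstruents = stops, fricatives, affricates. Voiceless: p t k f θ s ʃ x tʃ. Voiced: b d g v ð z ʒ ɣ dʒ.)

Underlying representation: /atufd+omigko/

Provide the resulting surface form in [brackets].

/f/ before /d/ (voiced) → [v]
/g/ before /k/ (voiceless) → [k]

[atuvd+omikko]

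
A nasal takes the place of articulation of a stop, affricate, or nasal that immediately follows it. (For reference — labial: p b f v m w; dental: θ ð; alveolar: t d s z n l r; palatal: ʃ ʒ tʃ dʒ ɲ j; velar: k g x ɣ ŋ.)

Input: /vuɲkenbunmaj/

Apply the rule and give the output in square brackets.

[vuŋkembummaj]

/ɲ/ before /k/ (velar) → [ŋ]
/n/ before /b/ (labial) → [m]
/n/ before /m/ (labial) → [m]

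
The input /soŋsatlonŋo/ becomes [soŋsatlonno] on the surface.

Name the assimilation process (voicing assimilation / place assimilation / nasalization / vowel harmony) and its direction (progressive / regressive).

place assimilation, progressive

/ŋ/→[n].
Each target copies a feature from the preceding segment, so the direction is progressive.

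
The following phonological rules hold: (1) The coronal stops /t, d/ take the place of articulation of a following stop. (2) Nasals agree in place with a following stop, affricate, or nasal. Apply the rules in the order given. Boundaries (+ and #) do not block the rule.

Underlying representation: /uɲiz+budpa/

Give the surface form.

[uɲiz+bubpa]

Rule 1: /d/ before /p/ (labial) → [b]
After rule 1: uɲiz+bubpa
Rule 2: no segment meets the rule's conditions; no change.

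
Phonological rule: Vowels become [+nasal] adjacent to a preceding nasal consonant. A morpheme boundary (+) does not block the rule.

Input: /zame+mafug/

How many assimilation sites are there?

2

/e/ after nasal /m/ → [ẽ]
/a/ after nasal /m/ → [ã]
2 segments change.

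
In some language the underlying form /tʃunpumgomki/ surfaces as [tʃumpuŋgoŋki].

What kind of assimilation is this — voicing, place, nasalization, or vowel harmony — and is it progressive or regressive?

place assimilation, regressive

/n/→[m] /m/→[ŋ] /m/→[ŋ].
Each target copies a feature from the following segment, so the direction is regressive.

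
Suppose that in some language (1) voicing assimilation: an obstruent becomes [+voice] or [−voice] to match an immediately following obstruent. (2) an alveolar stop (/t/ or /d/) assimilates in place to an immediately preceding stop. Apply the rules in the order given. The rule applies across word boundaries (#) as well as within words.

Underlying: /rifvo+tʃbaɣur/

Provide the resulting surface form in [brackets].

[rivvo+dʒbaɣur]

Rule 1: /f/ before /v/ (voiced) → [v]
Rule 1: /tʃ/ before /b/ (voiced) → [dʒ]
After rule 1: rivvo+dʒbaɣur
Rule 2: no segment meets the rule's conditions; no change.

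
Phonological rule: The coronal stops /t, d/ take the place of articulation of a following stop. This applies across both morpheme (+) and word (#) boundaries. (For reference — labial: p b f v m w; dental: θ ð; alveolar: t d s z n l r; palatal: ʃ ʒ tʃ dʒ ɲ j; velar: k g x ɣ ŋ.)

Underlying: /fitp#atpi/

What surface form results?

[fipp#appi]

/t/ before /p/ (labial) → [p]
/t/ before /p/ (labial) → [p]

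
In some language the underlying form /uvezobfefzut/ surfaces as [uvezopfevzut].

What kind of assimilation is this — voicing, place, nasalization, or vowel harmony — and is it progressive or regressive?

voicing assimilation, regressive

/b/→[p] /f/→[v].
Each target copies a feature from the following segment, so the direction is regressive.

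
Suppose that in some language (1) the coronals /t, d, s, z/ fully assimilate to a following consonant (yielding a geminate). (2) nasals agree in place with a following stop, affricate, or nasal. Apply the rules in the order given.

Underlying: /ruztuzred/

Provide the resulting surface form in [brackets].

Rule 1: /z/ before /t/ → [t] (total assimilation)
Rule 1: /z/ before /r/ → [r] (total assimilation)
After rule 1: rutturred
Rule 2: no segment meets the rule's conditions; no change.

[rutturred]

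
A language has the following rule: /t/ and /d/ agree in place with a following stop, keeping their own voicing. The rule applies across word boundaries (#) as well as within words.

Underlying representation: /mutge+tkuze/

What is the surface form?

/t/ before /g/ (velar) → [k]
/t/ before /k/ (velar) → [k]

[mukge+kkuze]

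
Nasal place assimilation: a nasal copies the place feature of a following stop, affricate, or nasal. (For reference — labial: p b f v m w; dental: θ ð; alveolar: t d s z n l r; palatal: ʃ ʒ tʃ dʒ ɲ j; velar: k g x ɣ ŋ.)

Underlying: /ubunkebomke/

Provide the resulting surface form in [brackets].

[ubuŋkeboŋke]

/n/ before /k/ (velar) → [ŋ]
/m/ before /k/ (velar) → [ŋ]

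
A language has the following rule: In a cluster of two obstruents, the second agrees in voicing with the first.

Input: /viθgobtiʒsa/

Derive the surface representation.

[viθkobdiʒza]

/g/ after /θ/ (voiceless) → [k]
/t/ after /b/ (voiced) → [d]
/s/ after /ʒ/ (voiced) → [z]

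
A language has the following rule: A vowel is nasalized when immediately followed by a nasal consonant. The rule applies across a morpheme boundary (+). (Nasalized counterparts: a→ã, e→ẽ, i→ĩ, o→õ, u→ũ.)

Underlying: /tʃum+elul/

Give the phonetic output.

[tʃũm+elul]

/u/ before nasal /m/ → [ũ]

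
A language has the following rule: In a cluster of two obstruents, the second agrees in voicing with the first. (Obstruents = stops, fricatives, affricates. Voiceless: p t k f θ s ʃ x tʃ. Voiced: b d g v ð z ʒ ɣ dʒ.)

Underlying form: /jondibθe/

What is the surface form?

[jondibðe]

/θ/ after /b/ (voiced) → [ð]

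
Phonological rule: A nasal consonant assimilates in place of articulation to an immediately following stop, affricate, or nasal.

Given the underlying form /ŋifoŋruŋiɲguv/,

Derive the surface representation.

/ɲ/ before /g/ (velar) → [ŋ]

[ŋifoŋruŋiŋguv]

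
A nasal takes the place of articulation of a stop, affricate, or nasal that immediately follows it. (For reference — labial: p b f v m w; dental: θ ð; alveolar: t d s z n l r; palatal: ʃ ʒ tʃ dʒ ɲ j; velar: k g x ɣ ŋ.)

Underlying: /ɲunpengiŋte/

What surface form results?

[ɲumpeŋginte]

/n/ before /p/ (labial) → [m]
/n/ before /g/ (velar) → [ŋ]
/ŋ/ before /t/ (alveolar) → [n]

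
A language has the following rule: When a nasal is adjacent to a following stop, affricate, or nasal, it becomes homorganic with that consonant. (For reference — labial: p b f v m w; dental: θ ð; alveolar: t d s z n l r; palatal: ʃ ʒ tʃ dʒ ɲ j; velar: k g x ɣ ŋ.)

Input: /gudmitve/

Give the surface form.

[gudmitve]

no segment meets the rule's conditions; no change.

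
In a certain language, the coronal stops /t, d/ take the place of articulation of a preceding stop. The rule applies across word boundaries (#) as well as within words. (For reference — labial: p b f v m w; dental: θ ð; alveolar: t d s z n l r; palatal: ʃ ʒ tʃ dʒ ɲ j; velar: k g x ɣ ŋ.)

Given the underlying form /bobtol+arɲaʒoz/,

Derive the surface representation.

[bobpol+arɲaʒoz]

/t/ after /b/ (labial) → [p]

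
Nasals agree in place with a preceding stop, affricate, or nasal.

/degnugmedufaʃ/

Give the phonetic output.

[degŋugŋedufaʃ]

/n/ after /g/ (velar) → [ŋ]
/m/ after /g/ (velar) → [ŋ]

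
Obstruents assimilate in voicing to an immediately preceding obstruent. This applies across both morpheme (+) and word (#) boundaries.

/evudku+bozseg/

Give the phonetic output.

/k/ after /d/ (voiced) → [g]
/s/ after /z/ (voiced) → [z]

[evudgu+bozzeg]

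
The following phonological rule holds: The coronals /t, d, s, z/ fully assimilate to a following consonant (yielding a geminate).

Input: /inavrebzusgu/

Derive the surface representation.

/s/ before /g/ → [g] (total assimilation)

[inavrebzuggu]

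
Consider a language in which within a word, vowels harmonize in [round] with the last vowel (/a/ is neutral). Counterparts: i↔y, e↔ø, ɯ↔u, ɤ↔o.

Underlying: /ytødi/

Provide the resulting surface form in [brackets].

[itedi]

/y/ harmonizes with /i/ ([-round]) → [i]
/ø/ harmonizes with /i/ ([-round]) → [e]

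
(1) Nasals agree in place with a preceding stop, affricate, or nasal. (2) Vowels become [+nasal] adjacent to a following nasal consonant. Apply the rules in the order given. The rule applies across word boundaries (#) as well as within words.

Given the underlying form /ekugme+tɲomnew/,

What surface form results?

[ekugŋe+tnõmmew]

Rule 1: /m/ after /g/ (velar) → [ŋ]
Rule 1: /ɲ/ after /t/ (alveolar) → [n]
Rule 1: /n/ after /m/ (labial) → [m]
After rule 1: ekugŋe+tnommew
Rule 2: /o/ before nasal /m/ → [õ]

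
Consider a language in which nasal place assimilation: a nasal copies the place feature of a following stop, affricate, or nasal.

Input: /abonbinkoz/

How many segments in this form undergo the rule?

2

/n/ before /b/ (labial) → [m]
/n/ before /k/ (velar) → [ŋ]
2 segments change.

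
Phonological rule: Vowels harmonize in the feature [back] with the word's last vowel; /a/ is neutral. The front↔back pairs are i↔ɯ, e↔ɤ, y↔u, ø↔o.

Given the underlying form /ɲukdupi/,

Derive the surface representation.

[ɲykdypi]

/u/ harmonizes with /i/ ([-back]) → [y]
/u/ harmonizes with /i/ ([-back]) → [y]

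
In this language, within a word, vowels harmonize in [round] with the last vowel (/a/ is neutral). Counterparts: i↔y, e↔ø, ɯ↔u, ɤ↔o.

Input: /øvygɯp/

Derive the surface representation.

/ø/ harmonizes with /ɯ/ ([-round]) → [e]
/y/ harmonizes with /ɯ/ ([-round]) → [i]

[evigɯp]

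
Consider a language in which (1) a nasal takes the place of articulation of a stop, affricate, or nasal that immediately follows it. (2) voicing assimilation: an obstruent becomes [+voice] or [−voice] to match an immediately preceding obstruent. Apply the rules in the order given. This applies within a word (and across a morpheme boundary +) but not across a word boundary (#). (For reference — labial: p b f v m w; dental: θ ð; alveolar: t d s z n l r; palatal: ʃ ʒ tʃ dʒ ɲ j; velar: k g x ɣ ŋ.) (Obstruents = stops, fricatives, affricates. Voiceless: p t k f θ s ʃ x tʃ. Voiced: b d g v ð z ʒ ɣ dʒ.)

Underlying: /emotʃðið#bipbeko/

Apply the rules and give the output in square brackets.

Rule 1: no segment meets the rule's conditions; no change.
After rule 1: emotʃðið#bipbeko
Rule 2: /ð/ after /tʃ/ (voiceless) → [θ]
Rule 2: /b/ after /p/ (voiceless) → [p]

[emotʃθið#bippeko]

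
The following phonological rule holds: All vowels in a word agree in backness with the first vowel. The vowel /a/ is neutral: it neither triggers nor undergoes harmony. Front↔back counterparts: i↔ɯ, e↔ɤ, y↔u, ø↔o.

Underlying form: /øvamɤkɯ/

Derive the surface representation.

[øvameki]

/ɤ/ harmonizes with /ø/ ([-back]) → [e]
/ɯ/ harmonizes with /ø/ ([-back]) → [i]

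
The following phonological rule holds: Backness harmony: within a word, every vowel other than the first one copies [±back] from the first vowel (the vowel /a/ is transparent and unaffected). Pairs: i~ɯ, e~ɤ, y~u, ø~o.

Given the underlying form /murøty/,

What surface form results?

[murotu]

/ø/ harmonizes with /u/ ([+back]) → [o]
/y/ harmonizes with /u/ ([+back]) → [u]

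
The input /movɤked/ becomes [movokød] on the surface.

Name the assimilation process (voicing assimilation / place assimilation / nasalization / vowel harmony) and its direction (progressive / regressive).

vowel harmony, progressive

/ɤ/→[o] /e/→[ø].
Vowels agree with the first vowel, so the harmony is progressive.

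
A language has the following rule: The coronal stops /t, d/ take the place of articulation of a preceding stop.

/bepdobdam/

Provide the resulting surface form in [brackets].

[bepbobbam]

/d/ after /p/ (labial) → [b]
/d/ after /b/ (labial) → [b]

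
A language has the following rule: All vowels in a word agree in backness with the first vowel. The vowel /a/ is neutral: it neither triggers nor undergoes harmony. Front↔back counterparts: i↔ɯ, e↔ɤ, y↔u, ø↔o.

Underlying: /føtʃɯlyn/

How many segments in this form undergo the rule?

/ɯ/ harmonizes with /ø/ ([-back]) → [i]
1 segment changes.

1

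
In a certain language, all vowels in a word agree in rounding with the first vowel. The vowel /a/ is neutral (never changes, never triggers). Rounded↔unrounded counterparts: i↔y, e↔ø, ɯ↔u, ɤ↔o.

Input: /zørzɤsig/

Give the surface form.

/ɤ/ harmonizes with /ø/ ([+round]) → [o]
/i/ harmonizes with /ø/ ([+round]) → [y]

[zørzosyg]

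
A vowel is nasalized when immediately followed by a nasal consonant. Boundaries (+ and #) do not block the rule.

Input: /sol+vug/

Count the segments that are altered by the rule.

0

No segment meets the rule's conditions.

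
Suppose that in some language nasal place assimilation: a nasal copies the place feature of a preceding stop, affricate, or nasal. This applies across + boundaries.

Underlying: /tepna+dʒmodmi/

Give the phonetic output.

/n/ after /p/ (labial) → [m]
/m/ after /dʒ/ (palatal) → [ɲ]
/m/ after /d/ (alveolar) → [n]

[tepma+dʒɲodni]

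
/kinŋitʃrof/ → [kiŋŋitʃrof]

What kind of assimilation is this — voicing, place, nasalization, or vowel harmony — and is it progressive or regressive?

place assimilation, regressive

/n/→[ŋ].
Each target copies a feature from the following segment, so the direction is regressive.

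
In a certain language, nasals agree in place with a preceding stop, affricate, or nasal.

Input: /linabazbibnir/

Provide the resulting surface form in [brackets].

/n/ after /b/ (labial) → [m]

[linabazbibmir]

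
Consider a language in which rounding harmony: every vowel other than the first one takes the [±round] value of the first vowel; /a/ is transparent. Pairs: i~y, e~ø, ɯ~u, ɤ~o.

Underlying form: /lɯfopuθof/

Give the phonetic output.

/o/ harmonizes with /ɯ/ ([-round]) → [ɤ]
/u/ harmonizes with /ɯ/ ([-round]) → [ɯ]
/o/ harmonizes with /ɯ/ ([-round]) → [ɤ]

[lɯfɤpɯθɤf]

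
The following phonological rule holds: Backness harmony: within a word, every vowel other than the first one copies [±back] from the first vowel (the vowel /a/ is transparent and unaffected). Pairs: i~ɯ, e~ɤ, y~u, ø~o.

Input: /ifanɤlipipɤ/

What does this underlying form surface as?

/ɤ/ harmonizes with /i/ ([-back]) → [e]
/ɤ/ harmonizes with /i/ ([-back]) → [e]

[ifanelipipe]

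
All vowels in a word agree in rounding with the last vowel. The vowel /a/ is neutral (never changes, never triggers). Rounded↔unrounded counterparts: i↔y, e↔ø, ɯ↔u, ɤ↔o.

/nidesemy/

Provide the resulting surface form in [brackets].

/i/ harmonizes with /y/ ([+round]) → [y]
/e/ harmonizes with /y/ ([+round]) → [ø]
/e/ harmonizes with /y/ ([+round]) → [ø]

[nydøsømy]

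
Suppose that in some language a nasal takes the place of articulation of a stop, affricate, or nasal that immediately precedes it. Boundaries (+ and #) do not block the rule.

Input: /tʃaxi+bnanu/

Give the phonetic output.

/n/ after /b/ (labial) → [m]

[tʃaxi+bmanu]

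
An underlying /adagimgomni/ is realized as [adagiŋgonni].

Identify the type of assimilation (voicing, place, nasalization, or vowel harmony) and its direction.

/m/→[ŋ] /m/→[n].
Each target copies a feature from the following segment, so the direction is regressive.

place assimilation, regressive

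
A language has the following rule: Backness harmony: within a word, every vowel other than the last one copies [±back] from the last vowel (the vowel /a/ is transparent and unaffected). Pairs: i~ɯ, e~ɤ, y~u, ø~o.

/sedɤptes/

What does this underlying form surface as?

[sedeptes]

/ɤ/ harmonizes with /e/ ([-back]) → [e]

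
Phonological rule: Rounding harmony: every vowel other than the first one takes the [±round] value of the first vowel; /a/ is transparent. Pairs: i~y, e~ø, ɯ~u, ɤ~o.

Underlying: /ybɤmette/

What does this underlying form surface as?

/ɤ/ harmonizes with /y/ ([+round]) → [o]
/e/ harmonizes with /y/ ([+round]) → [ø]
/e/ harmonizes with /y/ ([+round]) → [ø]

[ybomøttø]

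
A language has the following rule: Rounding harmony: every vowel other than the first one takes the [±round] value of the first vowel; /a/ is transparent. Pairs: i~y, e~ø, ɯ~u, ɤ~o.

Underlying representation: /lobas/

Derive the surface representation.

[lobas]

no segment meets the rule's conditions; no change.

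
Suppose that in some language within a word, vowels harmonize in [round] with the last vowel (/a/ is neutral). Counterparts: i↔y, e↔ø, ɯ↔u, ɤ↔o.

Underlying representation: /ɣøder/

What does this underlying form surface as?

/ø/ harmonizes with /e/ ([-round]) → [e]

[ɣeder]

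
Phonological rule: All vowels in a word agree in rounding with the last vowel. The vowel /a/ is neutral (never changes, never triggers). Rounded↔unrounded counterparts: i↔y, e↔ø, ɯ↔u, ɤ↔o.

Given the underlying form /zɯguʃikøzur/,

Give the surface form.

[zuguʃykøzur]

/ɯ/ harmonizes with /u/ ([+round]) → [u]
/i/ harmonizes with /u/ ([+round]) → [y]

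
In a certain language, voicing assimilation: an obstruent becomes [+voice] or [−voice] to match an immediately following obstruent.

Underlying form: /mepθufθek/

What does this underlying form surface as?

no segment meets the rule's conditions; no change.

[mepθufθek]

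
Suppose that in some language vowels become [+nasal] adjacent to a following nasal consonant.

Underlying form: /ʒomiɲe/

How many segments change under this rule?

2

/o/ before nasal /m/ → [õ]
/i/ before nasal /ɲ/ → [ĩ]
2 segments change.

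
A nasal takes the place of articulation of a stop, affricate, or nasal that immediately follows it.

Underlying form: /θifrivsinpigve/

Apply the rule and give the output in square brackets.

[θifrivsimpigve]

/n/ before /p/ (labial) → [m]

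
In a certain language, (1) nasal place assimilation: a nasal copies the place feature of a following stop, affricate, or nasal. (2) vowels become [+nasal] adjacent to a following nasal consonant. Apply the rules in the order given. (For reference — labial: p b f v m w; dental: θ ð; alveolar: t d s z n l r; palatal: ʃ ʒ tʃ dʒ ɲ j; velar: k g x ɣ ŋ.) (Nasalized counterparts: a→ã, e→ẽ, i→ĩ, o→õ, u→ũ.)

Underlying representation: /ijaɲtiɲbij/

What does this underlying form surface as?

[ijãntĩmbij]

Rule 1: /ɲ/ before /t/ (alveolar) → [n]
Rule 1: /ɲ/ before /b/ (labial) → [m]
After rule 1: ijantimbij
Rule 2: /a/ before nasal /n/ → [ã]
Rule 2: /i/ before nasal /m/ → [ĩ]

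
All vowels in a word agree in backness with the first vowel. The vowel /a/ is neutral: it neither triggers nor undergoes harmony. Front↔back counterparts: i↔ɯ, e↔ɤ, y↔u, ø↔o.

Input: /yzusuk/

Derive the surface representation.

[yzysyk]

/u/ harmonizes with /y/ ([-back]) → [y]
/u/ harmonizes with /y/ ([-back]) → [y]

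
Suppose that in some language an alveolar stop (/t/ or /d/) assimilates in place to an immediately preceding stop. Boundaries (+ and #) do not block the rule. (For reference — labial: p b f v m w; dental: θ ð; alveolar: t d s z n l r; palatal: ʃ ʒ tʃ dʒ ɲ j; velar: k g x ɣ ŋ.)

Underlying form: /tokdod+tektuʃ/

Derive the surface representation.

/d/ after /k/ (velar) → [g]
/t/ after /k/ (velar) → [k]

[tokgod+tekkuʃ]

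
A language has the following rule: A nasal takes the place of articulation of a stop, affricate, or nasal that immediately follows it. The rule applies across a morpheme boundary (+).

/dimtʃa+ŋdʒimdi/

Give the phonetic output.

/m/ before /tʃ/ (palatal) → [ɲ]
/ŋ/ before /dʒ/ (palatal) → [ɲ]
/m/ before /d/ (alveolar) → [n]

[diɲtʃa+ɲdʒindi]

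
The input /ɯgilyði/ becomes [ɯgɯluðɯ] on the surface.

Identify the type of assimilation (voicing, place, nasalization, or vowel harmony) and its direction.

vowel harmony, progressive

/i/→[ɯ] /y/→[u] /i/→[ɯ].
Vowels agree with the first vowel, so the harmony is progressive.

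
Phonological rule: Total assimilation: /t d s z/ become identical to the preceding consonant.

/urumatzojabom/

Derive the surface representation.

[urumattojabom]

/z/ after /t/ → [t] (total assimilation)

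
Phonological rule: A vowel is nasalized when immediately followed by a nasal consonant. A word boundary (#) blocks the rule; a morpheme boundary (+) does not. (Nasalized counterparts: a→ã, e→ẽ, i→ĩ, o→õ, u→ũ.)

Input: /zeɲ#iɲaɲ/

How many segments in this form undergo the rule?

3

/e/ before nasal /ɲ/ → [ẽ]
/i/ before nasal /ɲ/ → [ĩ]
/a/ before nasal /ɲ/ → [ã]
3 segments change.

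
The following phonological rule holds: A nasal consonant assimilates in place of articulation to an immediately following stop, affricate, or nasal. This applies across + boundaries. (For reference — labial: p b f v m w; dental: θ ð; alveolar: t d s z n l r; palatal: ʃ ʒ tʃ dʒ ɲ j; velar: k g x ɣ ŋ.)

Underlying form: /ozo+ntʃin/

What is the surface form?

/n/ before /tʃ/ (palatal) → [ɲ]

[ozo+ɲtʃin]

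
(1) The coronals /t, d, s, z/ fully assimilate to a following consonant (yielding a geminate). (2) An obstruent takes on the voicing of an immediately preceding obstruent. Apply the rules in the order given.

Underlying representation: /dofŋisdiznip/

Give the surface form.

[dofŋiddinnip]

Rule 1: /s/ before /d/ → [d] (total assimilation)
Rule 1: /z/ before /n/ → [n] (total assimilation)
After rule 1: dofŋiddinnip
Rule 2: no segment meets the rule's conditions; no change.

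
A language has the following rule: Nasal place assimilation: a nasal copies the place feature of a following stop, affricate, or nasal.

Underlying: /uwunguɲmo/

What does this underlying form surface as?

/n/ before /g/ (velar) → [ŋ]
/ɲ/ before /m/ (labial) → [m]

[uwuŋgummo]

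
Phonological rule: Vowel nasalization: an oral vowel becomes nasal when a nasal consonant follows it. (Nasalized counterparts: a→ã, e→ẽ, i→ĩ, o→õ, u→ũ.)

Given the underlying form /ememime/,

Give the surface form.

/e/ before nasal /m/ → [ẽ]
/e/ before nasal /m/ → [ẽ]
/i/ before nasal /m/ → [ĩ]

[ẽmẽmĩme]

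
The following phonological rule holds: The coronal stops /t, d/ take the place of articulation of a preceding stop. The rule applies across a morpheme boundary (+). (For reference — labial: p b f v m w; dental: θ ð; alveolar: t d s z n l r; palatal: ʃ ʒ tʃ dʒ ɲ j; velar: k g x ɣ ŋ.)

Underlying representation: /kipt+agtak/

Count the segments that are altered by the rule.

/t/ after /p/ (labial) → [p]
/t/ after /g/ (velar) → [k]
2 segments change.

2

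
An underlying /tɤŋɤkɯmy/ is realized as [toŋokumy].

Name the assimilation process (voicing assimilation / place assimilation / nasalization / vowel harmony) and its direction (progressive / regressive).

/ɤ/→[o] /ɤ/→[o] /ɯ/→[u].
Vowels agree with the last vowel, so the harmony is regressive.

vowel harmony, regressive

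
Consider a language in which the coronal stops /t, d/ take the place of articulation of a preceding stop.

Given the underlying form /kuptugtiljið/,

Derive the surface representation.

[kuppugkiljið]

/t/ after /p/ (labial) → [p]
/t/ after /g/ (velar) → [k]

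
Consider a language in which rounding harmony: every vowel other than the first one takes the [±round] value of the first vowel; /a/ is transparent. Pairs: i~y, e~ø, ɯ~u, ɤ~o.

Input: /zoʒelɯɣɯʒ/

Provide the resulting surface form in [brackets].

/e/ harmonizes with /o/ ([+round]) → [ø]
/ɯ/ harmonizes with /o/ ([+round]) → [u]
/ɯ/ harmonizes with /o/ ([+round]) → [u]

[zoʒøluɣuʒ]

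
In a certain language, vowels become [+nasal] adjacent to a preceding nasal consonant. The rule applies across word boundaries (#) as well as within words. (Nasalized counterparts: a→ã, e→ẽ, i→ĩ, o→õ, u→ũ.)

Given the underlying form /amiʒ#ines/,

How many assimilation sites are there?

2

/i/ after nasal /m/ → [ĩ]
/e/ after nasal /n/ → [ẽ]
2 segments change.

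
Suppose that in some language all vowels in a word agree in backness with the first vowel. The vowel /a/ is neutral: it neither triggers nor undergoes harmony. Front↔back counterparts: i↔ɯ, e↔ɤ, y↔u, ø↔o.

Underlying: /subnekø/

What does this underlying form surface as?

[subnɤko]

/e/ harmonizes with /u/ ([+back]) → [ɤ]
/ø/ harmonizes with /u/ ([+back]) → [o]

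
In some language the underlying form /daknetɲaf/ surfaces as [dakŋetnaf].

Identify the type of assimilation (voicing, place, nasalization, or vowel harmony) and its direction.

place assimilation, progressive

/n/→[ŋ] /ɲ/→[n].
Each target copies a feature from the preceding segment, so the direction is progressive.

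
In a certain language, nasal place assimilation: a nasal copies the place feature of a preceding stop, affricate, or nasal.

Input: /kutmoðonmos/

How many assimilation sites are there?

2

/m/ after /t/ (alveolar) → [n]
/m/ after /n/ (alveolar) → [n]
2 segments change.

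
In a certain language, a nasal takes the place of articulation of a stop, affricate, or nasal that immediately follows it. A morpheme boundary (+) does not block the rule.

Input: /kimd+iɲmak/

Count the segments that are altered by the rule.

2

/m/ before /d/ (alveolar) → [n]
/ɲ/ before /m/ (labial) → [m]
2 segments change.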